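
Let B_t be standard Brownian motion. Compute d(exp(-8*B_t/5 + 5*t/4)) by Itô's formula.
d(exp(-8*B_t/5 + 5*t/4)) = (253*exp(-8*B_t/5 + 5*t/4)/100) dt + (-8*exp(-8*B_t/5 + 5*t/4)/5) dB_t

Itô's formula for f(t, x): d f(t, B_t) = (f_t + (1/2) f_xx) dt + f_x dB_t. Compute partials of f(t, x) = exp(5*t/4 - 8*x/5):
  f_t(t,x)  = 5*exp(5*t/4 - 8*x/5)/4
  f_x(t,x)  = -8*exp(5*t/4 - 8*x/5)/5
  f_xx(t,x) = 64*exp(5*t/4 - 8*x/5)/25
Assemble drift = f_t + (1/2) f_xx = 253*exp(5*t/4 - 8*x/5)/100 and diffusion = f_x = -8*exp(5*t/4 - 8*x/5)/5. Substituting x = B_t:
  d(exp(-8*B_t/5 + 5*t/4)) = (253*exp(-8*B_t/5 + 5*t/4)/100) dt + (-8*exp(-8*B_t/5 + 5*t/4)/5) dB_t.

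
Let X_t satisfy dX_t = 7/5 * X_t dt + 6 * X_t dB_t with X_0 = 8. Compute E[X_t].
E[X_t] = 8*exp(7*t/5)

For GBM dX = mu X dt + sigma X dB with X_0 = x_0, apply Itô to Y = log X: dY = (mu - sigma^2/2) dt + sigma dB, so Y_t = log(x_0) + (mu - sigma^2/2) t + sigma B_t and hence X_t = x_0 * exp((mu - sigma^2/2) t + sigma B_t).
With mu = 7/5, sigma = 6, x_0 = 8, this gives:
  X_t = 8 * exp((-83/5) * t + (6) * B_t).
Since sigma*B_t ~ Normal(0, sigma^2 t), E[exp(sigma*B_t)] = exp(sigma^2 t / 2); so E[X_t] = x_0 * exp((mu - sigma^2/2) t) * exp(sigma^2 t / 2) = x_0 * exp(mu t) = 8*exp(7*t/5).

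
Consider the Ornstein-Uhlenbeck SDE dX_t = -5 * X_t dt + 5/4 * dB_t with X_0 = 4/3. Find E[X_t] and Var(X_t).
E[X_t] = 4*exp(-5*t)/3; Var(X_t) = 5/32 - 5*exp(-10*t)/32

The OU SDE dX = -theta X dt + sigma dB admits the integrating factor exp(theta t): d(exp(theta t) X_t) = sigma exp(theta t) dB_t. Integrating from 0 to t:
  X_t = x_0 * exp(-theta t) + sigma * int_0^t exp(-theta (t-s)) dB_s.
The Itô integral has mean 0 and (by the Itô isometry) variance sigma^2 * int_0^t exp(-2 theta (t - s)) ds = sigma^2 * (1 - exp(-2 theta t)) / (2 theta).
With theta = 5, sigma = 5/4, x_0 = 4/3:
  E[X_t] = 4/3 * exp(-5 t) = 4*exp(-5*t)/3
  Var(X_t) = (5/4)^2 * (1 - exp(-2*5 t)) / (2 * 5) = 5/32 - 5*exp(-10*t)/32.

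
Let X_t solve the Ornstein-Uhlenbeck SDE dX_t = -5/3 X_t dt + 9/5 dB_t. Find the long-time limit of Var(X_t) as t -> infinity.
lim Var(X_t) = 243/250

The OU SDE dX = -theta X dt + sigma dB admits the integrating factor exp(theta t): d(exp(theta t) X_t) = sigma exp(theta t) dB_t. Integrating from 0 to t gives X_t = x_0 * exp(-theta t) + sigma * int_0^t exp(-theta (t-s)) dB_s for any initial x_0. The Itô integral has variance (by the Itô isometry) sigma^2 * int_0^t exp(-2 theta (t - s)) ds = sigma^2 * (1 - exp(-2 theta t)) / (2 theta), independent of x_0.
With theta = 5/3, sigma = 9/5:
  Var(X_t) = (9/5)^2 * (1 - exp(-2*5/3 t)) / (2 * 5/3) = 243/250 - 243*exp(-10*t/3)/250.
As t -> infinity, exp(-2*5/3 t) -> 0, so the stationary variance is sigma^2 / (2 theta) = 243/250.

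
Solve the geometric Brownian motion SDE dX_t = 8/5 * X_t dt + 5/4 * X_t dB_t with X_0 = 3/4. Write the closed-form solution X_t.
X_t = 3/4 * exp((131/160) * t + (5/4) * B_t)

For GBM dX = mu X dt + sigma X dB with X_0 = x_0, apply Itô to Y = log X: dY = (mu - sigma^2/2) dt + sigma dB, so Y_t = log(x_0) + (mu - sigma^2/2) t + sigma B_t and hence X_t = x_0 * exp((mu - sigma^2/2) t + sigma B_t).
With mu = 8/5, sigma = 5/4, x_0 = 3/4, this gives:
  X_t = 3/4 * exp((131/160) * t + (5/4) * B_t).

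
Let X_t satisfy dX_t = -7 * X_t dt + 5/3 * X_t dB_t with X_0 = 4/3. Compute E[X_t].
E[X_t] = 4*exp(-7*t)/3

For GBM dX = mu X dt + sigma X dB with X_0 = x_0, apply Itô to Y = log X: dY = (mu - sigma^2/2) dt + sigma dB, so Y_t = log(x_0) + (mu - sigma^2/2) t + sigma B_t and hence X_t = x_0 * exp((mu - sigma^2/2) t + sigma B_t).
With mu = -7, sigma = 5/3, x_0 = 4/3, this gives:
  X_t = 4/3 * exp((-151/18) * t + (5/3) * B_t).
Since sigma*B_t ~ Normal(0, sigma^2 t), E[exp(sigma*B_t)] = exp(sigma^2 t / 2); so E[X_t] = x_0 * exp((mu - sigma^2/2) t) * exp(sigma^2 t / 2) = x_0 * exp(mu t) = 4*exp(-7*t)/3.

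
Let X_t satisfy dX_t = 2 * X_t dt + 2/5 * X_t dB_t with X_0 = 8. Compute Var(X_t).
Var(X_t) = 64*(exp(4*t/25) - 1)*exp(4*t)

For GBM dX = mu X dt + sigma X dB with X_0 = x_0, apply Itô to Y = log X: dY = (mu - sigma^2/2) dt + sigma dB, so Y_t = log(x_0) + (mu - sigma^2/2) t + sigma B_t and hence X_t = x_0 * exp((mu - sigma^2/2) t + sigma B_t).
With mu = 2, sigma = 2/5, x_0 = 8, this gives:
  X_t = 8 * exp((48/25) * t + (2/5) * B_t).
Since sigma*B_t ~ Normal(0, sigma^2 t), E[exp(sigma*B_t)] = exp(sigma^2 t / 2); so E[X_t] = x_0 * exp((mu - sigma^2/2) t) * exp(sigma^2 t / 2) = x_0 * exp(mu t) = 8*exp(2*t).
Var(X_t) = E[X_t^2] - (E[X_t])^2 = x_0^2 * exp(2 mu t) * (exp(sigma^2 t) - 1) = 64*(exp(4*t/25) - 1)*exp(4*t).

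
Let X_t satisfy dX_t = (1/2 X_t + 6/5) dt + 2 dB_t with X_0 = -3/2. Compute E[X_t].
E[X_t] = 9*exp(t/2)/10 - 12/5

Taking expectations and using E[dB_t] = 0, the mean m(t) = E[X_t] satisfies the ODE m'(t) = a m(t) + b with m(0) = x_0. With a = 1/2, b = 6/5, x_0 = -3/2, the solution is
  m(t) = x_0 * exp(a t) + (b/a) * (exp(a t) - 1)
       = (-3/2) * exp((1/2) t) + ((6/5)/(1/2)) * (exp((1/2) t) - 1)
       = 9*exp(t/2)/10 - 12/5.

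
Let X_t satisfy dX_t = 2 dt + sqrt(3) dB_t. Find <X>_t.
<X>_t = 3*t

For an Itô process dX_t = a(t) dt + b(t) dB_t, the quadratic variation is <X>_t = int_0^t b(s)^2 ds (the drift term does not contribute). Here b(s) = sqrt(3), so
  b(s)^2 = 3.
Integrating from 0 to t:
  <X>_t = int_0^t (3) ds = 3*t.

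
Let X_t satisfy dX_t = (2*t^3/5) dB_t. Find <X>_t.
<X>_t = 4*t^7/175

For an Itô process dX_t = a(t) dt + b(t) dB_t, the quadratic variation is <X>_t = int_0^t b(s)^2 ds (the drift term does not contribute). Here b(s) = 2*s^3/5, so
  b(s)^2 = 4*s^6/25.
Integrating from 0 to t:
  <X>_t = int_0^t (4*s^6/25) ds = 4*t^7/175.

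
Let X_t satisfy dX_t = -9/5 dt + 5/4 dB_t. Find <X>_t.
<X>_t = 25*t/16

For an Itô process dX_t = a(t) dt + b(t) dB_t, the quadratic variation is <X>_t = int_0^t b(s)^2 ds (the drift term does not contribute). Here b(s) = 5/4, so
  b(s)^2 = 25/16.
Integrating from 0 to t:
  <X>_t = int_0^t (25/16) ds = 25*t/16.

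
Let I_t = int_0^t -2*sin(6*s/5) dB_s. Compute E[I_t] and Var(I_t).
E[I_t] = 0; Var(I_t) = 2*t - 5*sin(12*t/5)/6

The Itô integral of a deterministic integrand f(s) has mean 0 because each increment f(s) * (B_{s+ds} - B_s) has mean 0. By the Itô isometry:
  Var( int_0^t f(s) dB_s ) = E[ (int_0^t f(s) dB_s)^2 ] = int_0^t f(s)^2 ds.
Here f(s) = -2*sin(6*s/5), so f(s)^2 = 4*sin(6*s/5)^2. Integrate:
  int_0^t (4*sin(6*s/5)^2) ds = 2*t - 5*sin(12*t/5)/6.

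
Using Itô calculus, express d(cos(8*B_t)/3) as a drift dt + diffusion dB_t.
d(cos(8*B_t)/3) = (-32*cos(8*B_t)/3) dt + (-8*sin(8*B_t)/3) dB_t

Itô's formula for f(B_t) gives d f(B_t) = f'(B_t) dB_t + (1/2) f''(B_t) dt. Compute derivatives of f(x) = cos(8*x)/3:
  f'(x)  = -8*sin(8*x)/3
  f''(x) = -64*cos(8*x)/3
Substitute x = B_t and multiply the f'' term by 1/2:
  drift     = (1/2) * (-64*cos(8*x)/3) evaluated at B_t = -32*cos(8*B_t)/3
  diffusion = (-8*sin(8*x)/3) evaluated at B_t = -8*sin(8*B_t)/3
Therefore d(cos(8*B_t)/3) = (-32*cos(8*B_t)/3) dt + (-8*sin(8*B_t)/3) dB_t.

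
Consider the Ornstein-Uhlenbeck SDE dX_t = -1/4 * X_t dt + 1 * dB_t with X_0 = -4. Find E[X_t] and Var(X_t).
E[X_t] = -4*exp(-t/4); Var(X_t) = 2 - 2*exp(-t/2)

The OU SDE dX = -theta X dt + sigma dB admits the integrating factor exp(theta t): d(exp(theta t) X_t) = sigma exp(theta t) dB_t. Integrating from 0 to t:
  X_t = x_0 * exp(-theta t) + sigma * int_0^t exp(-theta (t-s)) dB_s.
The Itô integral has mean 0 and (by the Itô isometry) variance sigma^2 * int_0^t exp(-2 theta (t - s)) ds = sigma^2 * (1 - exp(-2 theta t)) / (2 theta).
With theta = 1/4, sigma = 1, x_0 = -4:
  E[X_t] = -4 * exp(-1/4 t) = -4*exp(-t/4)
  Var(X_t) = (1)^2 * (1 - exp(-2*1/4 t)) / (2 * 1/4) = 2 - 2*exp(-t/2).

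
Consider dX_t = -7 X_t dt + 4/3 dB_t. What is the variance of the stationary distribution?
lim Var(X_t) = 8/63

The OU SDE dX = -theta X dt + sigma dB admits the integrating factor exp(theta t): d(exp(theta t) X_t) = sigma exp(theta t) dB_t. Integrating from 0 to t gives X_t = x_0 * exp(-theta t) + sigma * int_0^t exp(-theta (t-s)) dB_s for any initial x_0. The Itô integral has variance (by the Itô isometry) sigma^2 * int_0^t exp(-2 theta (t - s)) ds = sigma^2 * (1 - exp(-2 theta t)) / (2 theta), independent of x_0.
With theta = 7, sigma = 4/3:
  Var(X_t) = (4/3)^2 * (1 - exp(-2*7 t)) / (2 * 7) = 8/63 - 8*exp(-14*t)/63.
As t -> infinity, exp(-2*7 t) -> 0, so the stationary variance is sigma^2 / (2 theta) = 8/63.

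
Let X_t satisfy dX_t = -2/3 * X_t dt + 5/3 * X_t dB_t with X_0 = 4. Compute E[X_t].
E[X_t] = 4*exp(-2*t/3)

For GBM dX = mu X dt + sigma X dB with X_0 = x_0, apply Itô to Y = log X: dY = (mu - sigma^2/2) dt + sigma dB, so Y_t = log(x_0) + (mu - sigma^2/2) t + sigma B_t and hence X_t = x_0 * exp((mu - sigma^2/2) t + sigma B_t).
With mu = -2/3, sigma = 5/3, x_0 = 4, this gives:
  X_t = 4 * exp((-37/18) * t + (5/3) * B_t).
Since sigma*B_t ~ Normal(0, sigma^2 t), E[exp(sigma*B_t)] = exp(sigma^2 t / 2); so E[X_t] = x_0 * exp((mu - sigma^2/2) t) * exp(sigma^2 t / 2) = x_0 * exp(mu t) = 4*exp(-2*t/3).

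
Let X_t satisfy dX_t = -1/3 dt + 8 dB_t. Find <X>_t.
<X>_t = 64*t

For an Itô process dX_t = a(t) dt + b(t) dB_t, the quadratic variation is <X>_t = int_0^t b(s)^2 ds (the drift term does not contribute). Here b(s) = 8, so
  b(s)^2 = 64.
Integrating from 0 to t:
  <X>_t = int_0^t (64) ds = 64*t.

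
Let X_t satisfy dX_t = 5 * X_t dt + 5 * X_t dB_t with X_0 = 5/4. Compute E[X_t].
E[X_t] = 5*exp(5*t)/4

For GBM dX = mu X dt + sigma X dB with X_0 = x_0, apply Itô to Y = log X: dY = (mu - sigma^2/2) dt + sigma dB, so Y_t = log(x_0) + (mu - sigma^2/2) t + sigma B_t and hence X_t = x_0 * exp((mu - sigma^2/2) t + sigma B_t).
With mu = 5, sigma = 5, x_0 = 5/4, this gives:
  X_t = 5/4 * exp((-15/2) * t + (5) * B_t).
Since sigma*B_t ~ Normal(0, sigma^2 t), E[exp(sigma*B_t)] = exp(sigma^2 t / 2); so E[X_t] = x_0 * exp((mu - sigma^2/2) t) * exp(sigma^2 t / 2) = x_0 * exp(mu t) = 5*exp(5*t)/4.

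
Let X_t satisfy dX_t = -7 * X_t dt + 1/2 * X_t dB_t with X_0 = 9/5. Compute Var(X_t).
Var(X_t) = (81*exp(t/4) - 81)*exp(-14*t)/25

For GBM dX = mu X dt + sigma X dB with X_0 = x_0, apply Itô to Y = log X: dY = (mu - sigma^2/2) dt + sigma dB, so Y_t = log(x_0) + (mu - sigma^2/2) t + sigma B_t and hence X_t = x_0 * exp((mu - sigma^2/2) t + sigma B_t).
With mu = -7, sigma = 1/2, x_0 = 9/5, this gives:
  X_t = 9/5 * exp((-57/8) * t + (1/2) * B_t).
Since sigma*B_t ~ Normal(0, sigma^2 t), E[exp(sigma*B_t)] = exp(sigma^2 t / 2); so E[X_t] = x_0 * exp((mu - sigma^2/2) t) * exp(sigma^2 t / 2) = x_0 * exp(mu t) = 9*exp(-7*t)/5.
Var(X_t) = E[X_t^2] - (E[X_t])^2 = x_0^2 * exp(2 mu t) * (exp(sigma^2 t) - 1) = (81*exp(t/4) - 81)*exp(-14*t)/25.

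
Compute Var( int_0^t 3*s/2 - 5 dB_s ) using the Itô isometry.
Var = t*(3*t^2 - 30*t + 100)/4

The Itô integral of a deterministic integrand f(s) has mean 0 because each increment f(s) * (B_{s+ds} - B_s) has mean 0. By the Itô isometry:
  Var( int_0^t f(s) dB_s ) = E[ (int_0^t f(s) dB_s)^2 ] = int_0^t f(s)^2 ds.
Here f(s) = 3*s/2 - 5, so f(s)^2 = (3*s - 10)^2/4. Integrate:
  int_0^t ((3*s - 10)^2/4) ds = t*(3*t^2 - 30*t + 100)/4.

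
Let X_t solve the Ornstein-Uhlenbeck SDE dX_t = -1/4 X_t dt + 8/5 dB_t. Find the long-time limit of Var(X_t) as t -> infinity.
lim Var(X_t) = 128/25

The OU SDE dX = -theta X dt + sigma dB admits the integrating factor exp(theta t): d(exp(theta t) X_t) = sigma exp(theta t) dB_t. Integrating from 0 to t gives X_t = x_0 * exp(-theta t) + sigma * int_0^t exp(-theta (t-s)) dB_s for any initial x_0. The Itô integral has variance (by the Itô isometry) sigma^2 * int_0^t exp(-2 theta (t - s)) ds = sigma^2 * (1 - exp(-2 theta t)) / (2 theta), independent of x_0.
With theta = 1/4, sigma = 8/5:
  Var(X_t) = (8/5)^2 * (1 - exp(-2*1/4 t)) / (2 * 1/4) = 128/25 - 128*exp(-t/2)/25.
As t -> infinity, exp(-2*1/4 t) -> 0, so the stationary variance is sigma^2 / (2 theta) = 128/25.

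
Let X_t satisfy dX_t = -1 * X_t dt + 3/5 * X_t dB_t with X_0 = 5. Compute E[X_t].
E[X_t] = 5*exp(-t)

For GBM dX = mu X dt + sigma X dB with X_0 = x_0, apply Itô to Y = log X: dY = (mu - sigma^2/2) dt + sigma dB, so Y_t = log(x_0) + (mu - sigma^2/2) t + sigma B_t and hence X_t = x_0 * exp((mu - sigma^2/2) t + sigma B_t).
With mu = -1, sigma = 3/5, x_0 = 5, this gives:
  X_t = 5 * exp((-59/50) * t + (3/5) * B_t).
Since sigma*B_t ~ Normal(0, sigma^2 t), E[exp(sigma*B_t)] = exp(sigma^2 t / 2); so E[X_t] = x_0 * exp((mu - sigma^2/2) t) * exp(sigma^2 t / 2) = x_0 * exp(mu t) = 5*exp(-t).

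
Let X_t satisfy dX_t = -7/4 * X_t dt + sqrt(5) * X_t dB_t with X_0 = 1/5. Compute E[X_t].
E[X_t] = exp(-7*t/4)/5

For GBM dX = mu X dt + sigma X dB with X_0 = x_0, apply Itô to Y = log X: dY = (mu - sigma^2/2) dt + sigma dB, so Y_t = log(x_0) + (mu - sigma^2/2) t + sigma B_t and hence X_t = x_0 * exp((mu - sigma^2/2) t + sigma B_t).
With mu = -7/4, sigma = sqrt(5), x_0 = 1/5, this gives:
  X_t = 1/5 * exp((-17/4) * t + (sqrt(5)) * B_t).
Since sigma*B_t ~ Normal(0, sigma^2 t), E[exp(sigma*B_t)] = exp(sigma^2 t / 2); so E[X_t] = x_0 * exp((mu - sigma^2/2) t) * exp(sigma^2 t / 2) = x_0 * exp(mu t) = exp(-7*t/4)/5.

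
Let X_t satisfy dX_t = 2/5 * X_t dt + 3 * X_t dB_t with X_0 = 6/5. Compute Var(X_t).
Var(X_t) = 36*(exp(9*t) - 1)*exp(4*t/5)/25

For GBM dX = mu X dt + sigma X dB with X_0 = x_0, apply Itô to Y = log X: dY = (mu - sigma^2/2) dt + sigma dB, so Y_t = log(x_0) + (mu - sigma^2/2) t + sigma B_t and hence X_t = x_0 * exp((mu - sigma^2/2) t + sigma B_t).
With mu = 2/5, sigma = 3, x_0 = 6/5, this gives:
  X_t = 6/5 * exp((-41/10) * t + (3) * B_t).
Since sigma*B_t ~ Normal(0, sigma^2 t), E[exp(sigma*B_t)] = exp(sigma^2 t / 2); so E[X_t] = x_0 * exp((mu - sigma^2/2) t) * exp(sigma^2 t / 2) = x_0 * exp(mu t) = 6*exp(2*t/5)/5.
Var(X_t) = E[X_t^2] - (E[X_t])^2 = x_0^2 * exp(2 mu t) * (exp(sigma^2 t) - 1) = 36*(exp(9*t) - 1)*exp(4*t/5)/25.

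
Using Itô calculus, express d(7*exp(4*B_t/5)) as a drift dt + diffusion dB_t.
d(7*exp(4*B_t/5)) = (56*exp(4*B_t/5)/25) dt + (28*exp(4*B_t/5)/5) dB_t

Itô's formula for f(B_t) gives d f(B_t) = f'(B_t) dB_t + (1/2) f''(B_t) dt. Compute derivatives of f(x) = 7*exp(4*x/5):
  f'(x)  = 28*exp(4*x/5)/5
  f''(x) = 112*exp(4*x/5)/25
Substitute x = B_t and multiply the f'' term by 1/2:
  drift     = (1/2) * (112*exp(4*x/5)/25) evaluated at B_t = 56*exp(4*B_t/5)/25
  diffusion = (28*exp(4*x/5)/5) evaluated at B_t = 28*exp(4*B_t/5)/5
Therefore d(7*exp(4*B_t/5)) = (56*exp(4*B_t/5)/25) dt + (28*exp(4*B_t/5)/5) dB_t.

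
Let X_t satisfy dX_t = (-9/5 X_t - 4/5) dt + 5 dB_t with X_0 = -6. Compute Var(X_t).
Var(X_t) = 125/18 - 125*exp(-18*t/5)/18

The variance V(t) = Var(X_t) satisfies V'(t) = 2 a V(t) + c^2 with V(0) = 0 (drift coefficient is linear in X, diffusion is constant). With a = -9/5, c = 5, the solution is
  V(t) = (c^2 / (2 a)) * (exp(2 a t) - 1)
       = (5^2 / (2*(-9/5))) * (exp((-18/5) t) - 1)
       = 125/18 - 125*exp(-18*t/5)/18.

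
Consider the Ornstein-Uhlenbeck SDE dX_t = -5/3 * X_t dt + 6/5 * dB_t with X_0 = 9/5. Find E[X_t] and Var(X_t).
E[X_t] = 9*exp(-5*t/3)/5; Var(X_t) = 54/125 - 54*exp(-10*t/3)/125

The OU SDE dX = -theta X dt + sigma dB admits the integrating factor exp(theta t): d(exp(theta t) X_t) = sigma exp(theta t) dB_t. Integrating from 0 to t:
  X_t = x_0 * exp(-theta t) + sigma * int_0^t exp(-theta (t-s)) dB_s.
The Itô integral has mean 0 and (by the Itô isometry) variance sigma^2 * int_0^t exp(-2 theta (t - s)) ds = sigma^2 * (1 - exp(-2 theta t)) / (2 theta).
With theta = 5/3, sigma = 6/5, x_0 = 9/5:
  E[X_t] = 9/5 * exp(-5/3 t) = 9*exp(-5*t/3)/5
  Var(X_t) = (6/5)^2 * (1 - exp(-2*5/3 t)) / (2 * 5/3) = 54/125 - 54*exp(-10*t/3)/125.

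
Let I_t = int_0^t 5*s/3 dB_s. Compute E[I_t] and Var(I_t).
E[I_t] = 0; Var(I_t) = 25*t^3/27

The Itô integral of a deterministic integrand f(s) has mean 0 because each increment f(s) * (B_{s+ds} - B_s) has mean 0. By the Itô isometry:
  Var( int_0^t f(s) dB_s ) = E[ (int_0^t f(s) dB_s)^2 ] = int_0^t f(s)^2 ds.
Here f(s) = 5*s/3, so f(s)^2 = 25*s^2/9. Integrate:
  int_0^t (25*s^2/9) ds = 25*t^3/27.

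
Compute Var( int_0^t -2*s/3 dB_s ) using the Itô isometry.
Var = 4*t^3/27

The Itô integral of a deterministic integrand f(s) has mean 0 because each increment f(s) * (B_{s+ds} - B_s) has mean 0. By the Itô isometry:
  Var( int_0^t f(s) dB_s ) = E[ (int_0^t f(s) dB_s)^2 ] = int_0^t f(s)^2 ds.
Here f(s) = -2*s/3, so f(s)^2 = 4*s^2/9. Integrate:
  int_0^t (4*s^2/9) ds = 4*t^3/27.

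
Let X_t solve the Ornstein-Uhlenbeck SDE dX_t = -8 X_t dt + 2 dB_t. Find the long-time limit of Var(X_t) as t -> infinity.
lim Var(X_t) = 1/4

The OU SDE dX = -theta X dt + sigma dB admits the integrating factor exp(theta t): d(exp(theta t) X_t) = sigma exp(theta t) dB_t. Integrating from 0 to t gives X_t = x_0 * exp(-theta t) + sigma * int_0^t exp(-theta (t-s)) dB_s for any initial x_0. The Itô integral has variance (by the Itô isometry) sigma^2 * int_0^t exp(-2 theta (t - s)) ds = sigma^2 * (1 - exp(-2 theta t)) / (2 theta), independent of x_0.
With theta = 8, sigma = 2:
  Var(X_t) = (2)^2 * (1 - exp(-2*8 t)) / (2 * 8) = 1/4 - exp(-16*t)/4.
As t -> infinity, exp(-2*8 t) -> 0, so the stationary variance is sigma^2 / (2 theta) = 1/4.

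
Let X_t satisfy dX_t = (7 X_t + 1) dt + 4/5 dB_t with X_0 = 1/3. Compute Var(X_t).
Var(X_t) = 8*exp(14*t)/175 - 8/175

The variance V(t) = Var(X_t) satisfies V'(t) = 2 a V(t) + c^2 with V(0) = 0 (drift coefficient is linear in X, diffusion is constant). With a = 7, c = 4/5, the solution is
  V(t) = (c^2 / (2 a)) * (exp(2 a t) - 1)
       = ((4/5)^2 / (2*7)) * (exp(14 t) - 1)
       = 8*exp(14*t)/175 - 8/175.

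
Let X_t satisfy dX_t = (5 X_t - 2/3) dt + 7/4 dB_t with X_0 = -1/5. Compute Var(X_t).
Var(X_t) = 49*exp(10*t)/160 - 49/160

The variance V(t) = Var(X_t) satisfies V'(t) = 2 a V(t) + c^2 with V(0) = 0 (drift coefficient is linear in X, diffusion is constant). With a = 5, c = 7/4, the solution is
  V(t) = (c^2 / (2 a)) * (exp(2 a t) - 1)
       = ((7/4)^2 / (2*5)) * (exp(10 t) - 1)
       = 49*exp(10*t)/160 - 49/160.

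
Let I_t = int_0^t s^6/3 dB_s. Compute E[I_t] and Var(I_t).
E[I_t] = 0; Var(I_t) = t^13/117

The Itô integral of a deterministic integrand f(s) has mean 0 because each increment f(s) * (B_{s+ds} - B_s) has mean 0. By the Itô isometry:
  Var( int_0^t f(s) dB_s ) = E[ (int_0^t f(s) dB_s)^2 ] = int_0^t f(s)^2 ds.
Here f(s) = s^6/3, so f(s)^2 = s^12/9. Integrate:
  int_0^t (s^12/9) ds = t^13/117.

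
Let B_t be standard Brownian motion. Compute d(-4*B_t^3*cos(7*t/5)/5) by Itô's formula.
d(-4*B_t^3*cos(7*t/5)/5) = (4*B_t*(7*B_t^2*sin(7*t/5) - 15*cos(7*t/5))/25) dt + (-12*B_t^2*cos(7*t/5)/5) dB_t

Itô's formula for f(t, x): d f(t, B_t) = (f_t + (1/2) f_xx) dt + f_x dB_t. Compute partials of f(t, x) = -4*x^3*cos(7*t/5)/5:
  f_t(t,x)  = 28*x^3*sin(7*t/5)/25
  f_x(t,x)  = -12*x^2*cos(7*t/5)/5
  f_xx(t,x) = -24*x*cos(7*t/5)/5
Assemble drift = f_t + (1/2) f_xx = 4*x*(7*x^2*sin(7*t/5) - 15*cos(7*t/5))/25 and diffusion = f_x = -12*x^2*cos(7*t/5)/5. Substituting x = B_t:
  d(-4*B_t^3*cos(7*t/5)/5) = (4*B_t*(7*B_t^2*sin(7*t/5) - 15*cos(7*t/5))/25) dt + (-12*B_t^2*cos(7*t/5)/5) dB_t.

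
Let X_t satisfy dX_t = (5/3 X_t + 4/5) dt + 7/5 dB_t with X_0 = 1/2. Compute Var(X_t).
Var(X_t) = 147*exp(10*t/3)/250 - 147/250

The variance V(t) = Var(X_t) satisfies V'(t) = 2 a V(t) + c^2 with V(0) = 0 (drift coefficient is linear in X, diffusion is constant). With a = 5/3, c = 7/5, the solution is
  V(t) = (c^2 / (2 a)) * (exp(2 a t) - 1)
       = ((7/5)^2 / (2*(5/3))) * (exp((10/3) t) - 1)
       = 147*exp(10*t/3)/250 - 147/250.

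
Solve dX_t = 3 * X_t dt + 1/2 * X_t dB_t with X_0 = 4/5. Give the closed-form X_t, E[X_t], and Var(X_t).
X_t = 4/5 * exp((23/8) t + (1/2) B_t); E[X_t] = 4*exp(3*t)/5; Var(X_t) = 16*(exp(t/4) - 1)*exp(6*t)/25

For GBM dX = mu X dt + sigma X dB with X_0 = x_0, apply Itô to Y = log X: dY = (mu - sigma^2/2) dt + sigma dB, so Y_t = log(x_0) + (mu - sigma^2/2) t + sigma B_t and hence X_t = x_0 * exp((mu - sigma^2/2) t + sigma B_t).
With mu = 3, sigma = 1/2, x_0 = 4/5, this gives:
  X_t = 4/5 * exp((23/8) * t + (1/2) * B_t).
Since sigma*B_t ~ Normal(0, sigma^2 t), E[exp(sigma*B_t)] = exp(sigma^2 t / 2); so E[X_t] = x_0 * exp((mu - sigma^2/2) t) * exp(sigma^2 t / 2) = x_0 * exp(mu t) = 4*exp(3*t)/5.
Var(X_t) = E[X_t^2] - (E[X_t])^2 = x_0^2 * exp(2 mu t) * (exp(sigma^2 t) - 1) = 16*(exp(t/4) - 1)*exp(6*t)/25.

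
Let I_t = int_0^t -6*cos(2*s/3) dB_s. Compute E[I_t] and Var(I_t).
E[I_t] = 0; Var(I_t) = 18*t + 27*sin(4*t/3)/2

The Itô integral of a deterministic integrand f(s) has mean 0 because each increment f(s) * (B_{s+ds} - B_s) has mean 0. By the Itô isometry:
  Var( int_0^t f(s) dB_s ) = E[ (int_0^t f(s) dB_s)^2 ] = int_0^t f(s)^2 ds.
Here f(s) = -6*cos(2*s/3), so f(s)^2 = 36*cos(2*s/3)^2. Integrate:
  int_0^t (36*cos(2*s/3)^2) ds = 18*t + 27*sin(4*t/3)/2.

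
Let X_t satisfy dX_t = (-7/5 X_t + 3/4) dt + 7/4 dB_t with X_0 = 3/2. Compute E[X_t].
E[X_t] = 15/28 + 27*exp(-7*t/5)/28

Taking expectations and using E[dB_t] = 0, the mean m(t) = E[X_t] satisfies the ODE m'(t) = a m(t) + b with m(0) = x_0. With a = -7/5, b = 3/4, x_0 = 3/2, the solution is
  m(t) = x_0 * exp(a t) + (b/a) * (exp(a t) - 1)
       = (3/2) * exp((-7/5) t) + ((3/4)/(-7/5)) * (exp((-7/5) t) - 1)
       = 15/28 + 27*exp(-7*t/5)/28.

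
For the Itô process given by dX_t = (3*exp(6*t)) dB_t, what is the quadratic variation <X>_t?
<X>_t = 3*exp(12*t)/4 - 3/4

For an Itô process dX_t = a(t) dt + b(t) dB_t, the quadratic variation is <X>_t = int_0^t b(s)^2 ds (the drift term does not contribute). Here b(s) = 3*exp(6*s), so
  b(s)^2 = 9*exp(12*s).
Integrating from 0 to t:
  <X>_t = int_0^t (9*exp(12*s)) ds = 3*exp(12*t)/4 - 3/4.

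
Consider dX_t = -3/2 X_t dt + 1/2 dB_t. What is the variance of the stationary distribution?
lim Var(X_t) = 1/12

The OU SDE dX = -theta X dt + sigma dB admits the integrating factor exp(theta t): d(exp(theta t) X_t) = sigma exp(theta t) dB_t. Integrating from 0 to t gives X_t = x_0 * exp(-theta t) + sigma * int_0^t exp(-theta (t-s)) dB_s for any initial x_0. The Itô integral has variance (by the Itô isometry) sigma^2 * int_0^t exp(-2 theta (t - s)) ds = sigma^2 * (1 - exp(-2 theta t)) / (2 theta), independent of x_0.
With theta = 3/2, sigma = 1/2:
  Var(X_t) = (1/2)^2 * (1 - exp(-2*3/2 t)) / (2 * 3/2) = 1/12 - exp(-3*t)/12.
As t -> infinity, exp(-2*3/2 t) -> 0, so the stationary variance is sigma^2 / (2 theta) = 1/12.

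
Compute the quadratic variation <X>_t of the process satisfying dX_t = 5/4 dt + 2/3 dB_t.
<X>_t = 4*t/9

For an Itô process dX_t = a(t) dt + b(t) dB_t, the quadratic variation is <X>_t = int_0^t b(s)^2 ds (the drift term does not contribute). Here b(s) = 2/3, so
  b(s)^2 = 4/9.
Integrating from 0 to t:
  <X>_t = int_0^t (4/9) ds = 4*t/9.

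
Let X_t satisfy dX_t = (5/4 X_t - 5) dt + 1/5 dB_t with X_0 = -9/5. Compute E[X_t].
E[X_t] = 4 - 29*exp(5*t/4)/5

Taking expectations and using E[dB_t] = 0, the mean m(t) = E[X_t] satisfies the ODE m'(t) = a m(t) + b with m(0) = x_0. With a = 5/4, b = -5, x_0 = -9/5, the solution is
  m(t) = x_0 * exp(a t) + (b/a) * (exp(a t) - 1)
       = (-9/5) * exp((5/4) t) + ((-5)/(5/4)) * (exp((5/4) t) - 1)
       = 4 - 29*exp(5*t/4)/5.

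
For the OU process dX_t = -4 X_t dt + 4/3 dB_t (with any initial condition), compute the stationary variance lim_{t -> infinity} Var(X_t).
lim Var(X_t) = 2/9

The OU SDE dX = -theta X dt + sigma dB admits the integrating factor exp(theta t): d(exp(theta t) X_t) = sigma exp(theta t) dB_t. Integrating from 0 to t gives X_t = x_0 * exp(-theta t) + sigma * int_0^t exp(-theta (t-s)) dB_s for any initial x_0. The Itô integral has variance (by the Itô isometry) sigma^2 * int_0^t exp(-2 theta (t - s)) ds = sigma^2 * (1 - exp(-2 theta t)) / (2 theta), independent of x_0.
With theta = 4, sigma = 4/3:
  Var(X_t) = (4/3)^2 * (1 - exp(-2*4 t)) / (2 * 4) = 2/9 - 2*exp(-8*t)/9.
As t -> infinity, exp(-2*4 t) -> 0, so the stationary variance is sigma^2 / (2 theta) = 2/9.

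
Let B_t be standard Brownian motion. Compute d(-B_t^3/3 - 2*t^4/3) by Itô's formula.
d(-B_t^3/3 - 2*t^4/3) = (-B_t - 8*t^3/3) dt + (-B_t^2) dB_t

Itô's formula for f(t, x): d f(t, B_t) = (f_t + (1/2) f_xx) dt + f_x dB_t. Compute partials of f(t, x) = -2*t^4/3 - x^3/3:
  f_t(t,x)  = -8*t^3/3
  f_x(t,x)  = -x^2
  f_xx(t,x) = -2*x
Assemble drift = f_t + (1/2) f_xx = -8*t^3/3 - x and diffusion = f_x = -x^2. Substituting x = B_t:
  d(-B_t^3/3 - 2*t^4/3) = (-B_t - 8*t^3/3) dt + (-B_t^2) dB_t.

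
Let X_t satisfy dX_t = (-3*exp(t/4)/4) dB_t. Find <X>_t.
<X>_t = 9*exp(t/2)/8 - 9/8

For an Itô process dX_t = a(t) dt + b(t) dB_t, the quadratic variation is <X>_t = int_0^t b(s)^2 ds (the drift term does not contribute). Here b(s) = -3*exp(s/4)/4, so
  b(s)^2 = 9*exp(s/2)/16.
Integrating from 0 to t:
  <X>_t = int_0^t (9*exp(s/2)/16) ds = 9*exp(t/2)/8 - 9/8.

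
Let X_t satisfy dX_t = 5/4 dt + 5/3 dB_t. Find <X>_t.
<X>_t = 25*t/9

For an Itô process dX_t = a(t) dt + b(t) dB_t, the quadratic variation is <X>_t = int_0^t b(s)^2 ds (the drift term does not contribute). Here b(s) = 5/3, so
  b(s)^2 = 25/9.
Integrating from 0 to t:
  <X>_t = int_0^t (25/9) ds = 25*t/9.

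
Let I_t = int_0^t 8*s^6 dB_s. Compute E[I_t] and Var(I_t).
E[I_t] = 0; Var(I_t) = 64*t^13/13

The Itô integral of a deterministic integrand f(s) has mean 0 because each increment f(s) * (B_{s+ds} - B_s) has mean 0. By the Itô isometry:
  Var( int_0^t f(s) dB_s ) = E[ (int_0^t f(s) dB_s)^2 ] = int_0^t f(s)^2 ds.
Here f(s) = 8*s^6, so f(s)^2 = 64*s^12. Integrate:
  int_0^t (64*s^12) ds = 64*t^13/13.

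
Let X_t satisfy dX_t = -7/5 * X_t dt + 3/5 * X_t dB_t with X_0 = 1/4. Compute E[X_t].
E[X_t] = exp(-7*t/5)/4

For GBM dX = mu X dt + sigma X dB with X_0 = x_0, apply Itô to Y = log X: dY = (mu - sigma^2/2) dt + sigma dB, so Y_t = log(x_0) + (mu - sigma^2/2) t + sigma B_t and hence X_t = x_0 * exp((mu - sigma^2/2) t + sigma B_t).
With mu = -7/5, sigma = 3/5, x_0 = 1/4, this gives:
  X_t = 1/4 * exp((-79/50) * t + (3/5) * B_t).
Since sigma*B_t ~ Normal(0, sigma^2 t), E[exp(sigma*B_t)] = exp(sigma^2 t / 2); so E[X_t] = x_0 * exp((mu - sigma^2/2) t) * exp(sigma^2 t / 2) = x_0 * exp(mu t) = exp(-7*t/5)/4.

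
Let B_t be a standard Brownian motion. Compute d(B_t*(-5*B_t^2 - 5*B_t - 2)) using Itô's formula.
d(B_t*(-5*B_t^2 - 5*B_t - 2)) = (-15*B_t - 5) dt + (-15*B_t^2 - 10*B_t - 2) dB_t

Itô's formula for f(B_t) gives d f(B_t) = f'(B_t) dB_t + (1/2) f''(B_t) dt. Compute derivatives of f(x) = x*(-5*x^2 - 5*x - 2):
  f'(x)  = -15*x^2 - 10*x - 2
  f''(x) = -30*x - 10
Substitute x = B_t and multiply the f'' term by 1/2:
  drift     = (1/2) * (-30*x - 10) evaluated at B_t = -15*B_t - 5
  diffusion = (-15*x^2 - 10*x - 2) evaluated at B_t = -15*B_t^2 - 10*B_t - 2
Therefore d(B_t*(-5*B_t^2 - 5*B_t - 2)) = (-15*B_t - 5) dt + (-15*B_t^2 - 10*B_t - 2) dB_t.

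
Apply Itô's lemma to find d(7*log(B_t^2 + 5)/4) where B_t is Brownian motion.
d(7*log(B_t^2 + 5)/4) = (7*(5 - B_t^2)/(4*(B_t^2 + 5)^2)) dt + (7*B_t/(2*(B_t^2 + 5))) dB_t

Itô's formula for f(B_t) gives d f(B_t) = f'(B_t) dB_t + (1/2) f''(B_t) dt. Compute derivatives of f(x) = 7*log(x^2 + 5)/4:
  f'(x)  = 7*x/(2*(x^2 + 5))
  f''(x) = 7*(5 - x^2)/(2*(x^2 + 5)^2)
Substitute x = B_t and multiply the f'' term by 1/2:
  drift     = (1/2) * (7*(5 - x^2)/(2*(x^2 + 5)^2)) evaluated at B_t = 7*(5 - B_t^2)/(4*(B_t^2 + 5)^2)
  diffusion = (7*x/(2*(x^2 + 5))) evaluated at B_t = 7*B_t/(2*(B_t^2 + 5))
Therefore d(7*log(B_t^2 + 5)/4) = (7*(5 - B_t^2)/(4*(B_t^2 + 5)^2)) dt + (7*B_t/(2*(B_t^2 + 5))) dB_t.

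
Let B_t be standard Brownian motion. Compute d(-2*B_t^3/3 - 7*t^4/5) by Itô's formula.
d(-2*B_t^3/3 - 7*t^4/5) = (-2*B_t - 28*t^3/5) dt + (-2*B_t^2) dB_t

Itô's formula for f(t, x): d f(t, B_t) = (f_t + (1/2) f_xx) dt + f_x dB_t. Compute partials of f(t, x) = -7*t^4/5 - 2*x^3/3:
  f_t(t,x)  = -28*t^3/5
  f_x(t,x)  = -2*x^2
  f_xx(t,x) = -4*x
Assemble drift = f_t + (1/2) f_xx = -28*t^3/5 - 2*x and diffusion = f_x = -2*x^2. Substituting x = B_t:
  d(-2*B_t^3/3 - 7*t^4/5) = (-2*B_t - 28*t^3/5) dt + (-2*B_t^2) dB_t.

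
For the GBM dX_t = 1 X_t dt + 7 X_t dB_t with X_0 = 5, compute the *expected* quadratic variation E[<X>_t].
E[<X>_t] = 1225*exp(51*t)/51 - 1225/51

<X>_t = int_0^t (7 * X_s)^2 ds. Taking expectation inside the integral: E[<X>_t] = 7^2 * int_0^t E[X_s^2] ds. For GBM, E[X_s^2] = x_0^2 * exp((2 mu + sigma^2) s). Integrating:
  E[<X>_t] = 7^2 * 5^2 * (exp((2*1 + 7^2) t) - 1) / (2*1 + 7^2)
           = 7^2 * 5^2 * (exp(51 t) - 1) / 51 = 1225*exp(51*t)/51 - 1225/51.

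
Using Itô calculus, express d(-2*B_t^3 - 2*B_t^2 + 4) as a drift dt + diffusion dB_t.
d(-2*B_t^3 - 2*B_t^2 + 4) = (-6*B_t - 2) dt + (2*B_t*(-3*B_t - 2)) dB_t

Itô's formula for f(B_t) gives d f(B_t) = f'(B_t) dB_t + (1/2) f''(B_t) dt. Compute derivatives of f(x) = -2*x^3 - 2*x^2 + 4:
  f'(x)  = 2*x*(-3*x - 2)
  f''(x) = -12*x - 4
Substitute x = B_t and multiply the f'' term by 1/2:
  drift     = (1/2) * (-12*x - 4) evaluated at B_t = -6*B_t - 2
  diffusion = (2*x*(-3*x - 2)) evaluated at B_t = 2*B_t*(-3*B_t - 2)
Therefore d(-2*B_t^3 - 2*B_t^2 + 4) = (-6*B_t - 2) dt + (2*B_t*(-3*B_t - 2)) dB_t.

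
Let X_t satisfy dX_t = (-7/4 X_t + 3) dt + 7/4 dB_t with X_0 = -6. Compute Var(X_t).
Var(X_t) = 7/8 - 7*exp(-7*t/2)/8

The variance V(t) = Var(X_t) satisfies V'(t) = 2 a V(t) + c^2 with V(0) = 0 (drift coefficient is linear in X, diffusion is constant). With a = -7/4, c = 7/4, the solution is
  V(t) = (c^2 / (2 a)) * (exp(2 a t) - 1)
       = ((7/4)^2 / (2*(-7/4))) * (exp((-7/2) t) - 1)
       = 7/8 - 7*exp(-7*t/2)/8.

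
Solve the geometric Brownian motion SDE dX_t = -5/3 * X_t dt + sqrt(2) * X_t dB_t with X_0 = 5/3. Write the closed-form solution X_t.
X_t = 5/3 * exp((-8/3) * t + (sqrt(2)) * B_t)

For GBM dX = mu X dt + sigma X dB with X_0 = x_0, apply Itô to Y = log X: dY = (mu - sigma^2/2) dt + sigma dB, so Y_t = log(x_0) + (mu - sigma^2/2) t + sigma B_t and hence X_t = x_0 * exp((mu - sigma^2/2) t + sigma B_t).
With mu = -5/3, sigma = sqrt(2), x_0 = 5/3, this gives:
  X_t = 5/3 * exp((-8/3) * t + (sqrt(2)) * B_t).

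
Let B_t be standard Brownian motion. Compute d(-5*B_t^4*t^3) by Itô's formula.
d(-5*B_t^4*t^3) = (15*B_t^2*t^2*(-B_t^2 - 2*t)) dt + (-20*B_t^3*t^3) dB_t

Itô's formula for f(t, x): d f(t, B_t) = (f_t + (1/2) f_xx) dt + f_x dB_t. Compute partials of f(t, x) = -5*t^3*x^4:
  f_t(t,x)  = -15*t^2*x^4
  f_x(t,x)  = -20*t^3*x^3
  f_xx(t,x) = -60*t^3*x^2
Assemble drift = f_t + (1/2) f_xx = 15*t^2*x^2*(-2*t - x^2) and diffusion = f_x = -20*t^3*x^3. Substituting x = B_t:
  d(-5*B_t^4*t^3) = (15*B_t^2*t^2*(-B_t^2 - 2*t)) dt + (-20*B_t^3*t^3) dB_t.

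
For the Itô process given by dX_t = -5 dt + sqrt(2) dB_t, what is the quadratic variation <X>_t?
<X>_t = 2*t

For an Itô process dX_t = a(t) dt + b(t) dB_t, the quadratic variation is <X>_t = int_0^t b(s)^2 ds (the drift term does not contribute). Here b(s) = sqrt(2), so
  b(s)^2 = 2.
Integrating from 0 to t:
  <X>_t = int_0^t (2) ds = 2*t.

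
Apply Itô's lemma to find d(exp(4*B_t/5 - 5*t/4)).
d(exp(4*B_t/5 - 5*t/4)) = (-93*exp(4*B_t/5 - 5*t/4)/100) dt + (4*exp(4*B_t/5 - 5*t/4)/5) dB_t

Itô's formula for f(t, x): d f(t, B_t) = (f_t + (1/2) f_xx) dt + f_x dB_t. Compute partials of f(t, x) = exp(-5*t/4 + 4*x/5):
  f_t(t,x)  = -5*exp(-5*t/4 + 4*x/5)/4
  f_x(t,x)  = 4*exp(-5*t/4 + 4*x/5)/5
  f_xx(t,x) = 16*exp(-5*t/4 + 4*x/5)/25
Assemble drift = f_t + (1/2) f_xx = -93*exp(-5*t/4 + 4*x/5)/100 and diffusion = f_x = 4*exp(-5*t/4 + 4*x/5)/5. Substituting x = B_t:
  d(exp(4*B_t/5 - 5*t/4)) = (-93*exp(4*B_t/5 - 5*t/4)/100) dt + (4*exp(4*B_t/5 - 5*t/4)/5) dB_t.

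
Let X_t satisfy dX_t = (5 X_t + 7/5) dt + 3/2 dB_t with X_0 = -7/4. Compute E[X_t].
E[X_t] = -147*exp(5*t)/100 - 7/25

Taking expectations and using E[dB_t] = 0, the mean m(t) = E[X_t] satisfies the ODE m'(t) = a m(t) + b with m(0) = x_0. With a = 5, b = 7/5, x_0 = -7/4, the solution is
  m(t) = x_0 * exp(a t) + (b/a) * (exp(a t) - 1)
       = (-7/4) * exp(5 t) + ((7/5)/5) * (exp(5 t) - 1)
       = -147*exp(5*t)/100 - 7/25.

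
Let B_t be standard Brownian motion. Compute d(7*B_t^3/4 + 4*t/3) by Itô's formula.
d(7*B_t^3/4 + 4*t/3) = (21*B_t/4 + 4/3) dt + (21*B_t^2/4) dB_t

Itô's formula for f(t, x): d f(t, B_t) = (f_t + (1/2) f_xx) dt + f_x dB_t. Compute partials of f(t, x) = 4*t/3 + 7*x^3/4:
  f_t(t,x)  = 4/3
  f_x(t,x)  = 21*x^2/4
  f_xx(t,x) = 21*x/2
Assemble drift = f_t + (1/2) f_xx = 21*x/4 + 4/3 and diffusion = f_x = 21*x^2/4. Substituting x = B_t:
  d(7*B_t^3/4 + 4*t/3) = (21*B_t/4 + 4/3) dt + (21*B_t^2/4) dB_t.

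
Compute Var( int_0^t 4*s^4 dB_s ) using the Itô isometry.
Var = 16*t^9/9

The Itô integral of a deterministic integrand f(s) has mean 0 because each increment f(s) * (B_{s+ds} - B_s) has mean 0. By the Itô isometry:
  Var( int_0^t f(s) dB_s ) = E[ (int_0^t f(s) dB_s)^2 ] = int_0^t f(s)^2 ds.
Here f(s) = 4*s^4, so f(s)^2 = 16*s^8. Integrate:
  int_0^t (16*s^8) ds = 16*t^9/9.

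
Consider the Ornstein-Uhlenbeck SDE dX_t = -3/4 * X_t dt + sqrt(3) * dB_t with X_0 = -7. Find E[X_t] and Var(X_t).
E[X_t] = -7*exp(-3*t/4); Var(X_t) = 2 - 2*exp(-3*t/2)

The OU SDE dX = -theta X dt + sigma dB admits the integrating factor exp(theta t): d(exp(theta t) X_t) = sigma exp(theta t) dB_t. Integrating from 0 to t:
  X_t = x_0 * exp(-theta t) + sigma * int_0^t exp(-theta (t-s)) dB_s.
The Itô integral has mean 0 and (by the Itô isometry) variance sigma^2 * int_0^t exp(-2 theta (t - s)) ds = sigma^2 * (1 - exp(-2 theta t)) / (2 theta).
With theta = 3/4, sigma = sqrt(3), x_0 = -7:
  E[X_t] = -7 * exp(-3/4 t) = -7*exp(-3*t/4)
  Var(X_t) = (sqrt(3))^2 * (1 - exp(-2*3/4 t)) / (2 * 3/4) = 2 - 2*exp(-3*t/2).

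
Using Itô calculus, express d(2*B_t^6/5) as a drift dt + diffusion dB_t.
d(2*B_t^6/5) = (6*B_t^4) dt + (12*B_t^5/5) dB_t

Itô's formula for f(B_t) gives d f(B_t) = f'(B_t) dB_t + (1/2) f''(B_t) dt. Compute derivatives of f(x) = 2*x^6/5:
  f'(x)  = 12*x^5/5
  f''(x) = 12*x^4
Substitute x = B_t and multiply the f'' term by 1/2:
  drift     = (1/2) * (12*x^4) evaluated at B_t = 6*B_t^4
  diffusion = (12*x^5/5) evaluated at B_t = 12*B_t^5/5
Therefore d(2*B_t^6/5) = (6*B_t^4) dt + (12*B_t^5/5) dB_t.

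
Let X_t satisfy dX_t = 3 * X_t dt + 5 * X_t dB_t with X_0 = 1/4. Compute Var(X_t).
Var(X_t) = (exp(25*t) - 1)*exp(6*t)/16

For GBM dX = mu X dt + sigma X dB with X_0 = x_0, apply Itô to Y = log X: dY = (mu - sigma^2/2) dt + sigma dB, so Y_t = log(x_0) + (mu - sigma^2/2) t + sigma B_t and hence X_t = x_0 * exp((mu - sigma^2/2) t + sigma B_t).
With mu = 3, sigma = 5, x_0 = 1/4, this gives:
  X_t = 1/4 * exp((-19/2) * t + (5) * B_t).
Since sigma*B_t ~ Normal(0, sigma^2 t), E[exp(sigma*B_t)] = exp(sigma^2 t / 2); so E[X_t] = x_0 * exp((mu - sigma^2/2) t) * exp(sigma^2 t / 2) = x_0 * exp(mu t) = exp(3*t)/4.
Var(X_t) = E[X_t^2] - (E[X_t])^2 = x_0^2 * exp(2 mu t) * (exp(sigma^2 t) - 1) = (exp(25*t) - 1)*exp(6*t)/16.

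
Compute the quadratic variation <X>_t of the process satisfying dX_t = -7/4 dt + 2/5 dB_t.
<X>_t = 4*t/25

For an Itô process dX_t = a(t) dt + b(t) dB_t, the quadratic variation is <X>_t = int_0^t b(s)^2 ds (the drift term does not contribute). Here b(s) = 2/5, so
  b(s)^2 = 4/25.
Integrating from 0 to t:
  <X>_t = int_0^t (4/25) ds = 4*t/25.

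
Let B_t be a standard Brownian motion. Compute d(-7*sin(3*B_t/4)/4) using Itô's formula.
d(-7*sin(3*B_t/4)/4) = (63*sin(3*B_t/4)/128) dt + (-21*cos(3*B_t/4)/16) dB_t

Itô's formula for f(B_t) gives d f(B_t) = f'(B_t) dB_t + (1/2) f''(B_t) dt. Compute derivatives of f(x) = -7*sin(3*x/4)/4:
  f'(x)  = -21*cos(3*x/4)/16
  f''(x) = 63*sin(3*x/4)/64
Substitute x = B_t and multiply the f'' term by 1/2:
  drift     = (1/2) * (63*sin(3*x/4)/64) evaluated at B_t = 63*sin(3*B_t/4)/128
  diffusion = (-21*cos(3*x/4)/16) evaluated at B_t = -21*cos(3*B_t/4)/16
Therefore d(-7*sin(3*B_t/4)/4) = (63*sin(3*B_t/4)/128) dt + (-21*cos(3*B_t/4)/16) dB_t.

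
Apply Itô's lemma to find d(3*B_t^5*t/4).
d(3*B_t^5*t/4) = (3*B_t^3*(B_t^2 + 10*t)/4) dt + (15*B_t^4*t/4) dB_t

Itô's formula for f(t, x): d f(t, B_t) = (f_t + (1/2) f_xx) dt + f_x dB_t. Compute partials of f(t, x) = 3*t*x^5/4:
  f_t(t,x)  = 3*x^5/4
  f_x(t,x)  = 15*t*x^4/4
  f_xx(t,x) = 15*t*x^3
Assemble drift = f_t + (1/2) f_xx = 3*x^3*(10*t + x^2)/4 and diffusion = f_x = 15*t*x^4/4. Substituting x = B_t:
  d(3*B_t^5*t/4) = (3*B_t^3*(B_t^2 + 10*t)/4) dt + (15*B_t^4*t/4) dB_t.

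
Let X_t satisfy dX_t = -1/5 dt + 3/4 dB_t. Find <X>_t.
<X>_t = 9*t/16

For an Itô process dX_t = a(t) dt + b(t) dB_t, the quadratic variation is <X>_t = int_0^t b(s)^2 ds (the drift term does not contribute). Here b(s) = 3/4, so
  b(s)^2 = 9/16.
Integrating from 0 to t:
  <X>_t = int_0^t (9/16) ds = 9*t/16.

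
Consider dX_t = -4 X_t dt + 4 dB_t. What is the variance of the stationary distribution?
lim Var(X_t) = 2

The OU SDE dX = -theta X dt + sigma dB admits the integrating factor exp(theta t): d(exp(theta t) X_t) = sigma exp(theta t) dB_t. Integrating from 0 to t gives X_t = x_0 * exp(-theta t) + sigma * int_0^t exp(-theta (t-s)) dB_s for any initial x_0. The Itô integral has variance (by the Itô isometry) sigma^2 * int_0^t exp(-2 theta (t - s)) ds = sigma^2 * (1 - exp(-2 theta t)) / (2 theta), independent of x_0.
With theta = 4, sigma = 4:
  Var(X_t) = (4)^2 * (1 - exp(-2*4 t)) / (2 * 4) = 2 - 2*exp(-8*t).
As t -> infinity, exp(-2*4 t) -> 0, so the stationary variance is sigma^2 / (2 theta) = 2.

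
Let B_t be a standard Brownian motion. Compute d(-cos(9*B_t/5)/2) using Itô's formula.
d(-cos(9*B_t/5)/2) = (81*cos(9*B_t/5)/100) dt + (9*sin(9*B_t/5)/10) dB_t

Itô's formula for f(B_t) gives d f(B_t) = f'(B_t) dB_t + (1/2) f''(B_t) dt. Compute derivatives of f(x) = -cos(9*x/5)/2:
  f'(x)  = 9*sin(9*x/5)/10
  f''(x) = 81*cos(9*x/5)/50
Substitute x = B_t and multiply the f'' term by 1/2:
  drift     = (1/2) * (81*cos(9*x/5)/50) evaluated at B_t = 81*cos(9*B_t/5)/100
  diffusion = (9*sin(9*x/5)/10) evaluated at B_t = 9*sin(9*B_t/5)/10
Therefore d(-cos(9*B_t/5)/2) = (81*cos(9*B_t/5)/100) dt + (9*sin(9*B_t/5)/10) dB_t.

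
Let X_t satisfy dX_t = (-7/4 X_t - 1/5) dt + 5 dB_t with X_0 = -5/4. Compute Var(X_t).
Var(X_t) = 50/7 - 50*exp(-7*t/2)/7

The variance V(t) = Var(X_t) satisfies V'(t) = 2 a V(t) + c^2 with V(0) = 0 (drift coefficient is linear in X, diffusion is constant). With a = -7/4, c = 5, the solution is
  V(t) = (c^2 / (2 a)) * (exp(2 a t) - 1)
       = (5^2 / (2*(-7/4))) * (exp((-7/2) t) - 1)
       = 50/7 - 50*exp(-7*t/2)/7.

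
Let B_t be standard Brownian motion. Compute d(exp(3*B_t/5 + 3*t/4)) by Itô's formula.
d(exp(3*B_t/5 + 3*t/4)) = (93*exp(3*B_t/5 + 3*t/4)/100) dt + (3*exp(3*B_t/5 + 3*t/4)/5) dB_t

Itô's formula for f(t, x): d f(t, B_t) = (f_t + (1/2) f_xx) dt + f_x dB_t. Compute partials of f(t, x) = exp(3*t/4 + 3*x/5):
  f_t(t,x)  = 3*exp(3*t/4 + 3*x/5)/4
  f_x(t,x)  = 3*exp(3*t/4 + 3*x/5)/5
  f_xx(t,x) = 9*exp(3*t/4 + 3*x/5)/25
Assemble drift = f_t + (1/2) f_xx = 93*exp(3*t/4 + 3*x/5)/100 and diffusion = f_x = 3*exp(3*t/4 + 3*x/5)/5. Substituting x = B_t:
  d(exp(3*B_t/5 + 3*t/4)) = (93*exp(3*B_t/5 + 3*t/4)/100) dt + (3*exp(3*B_t/5 + 3*t/4)/5) dB_t.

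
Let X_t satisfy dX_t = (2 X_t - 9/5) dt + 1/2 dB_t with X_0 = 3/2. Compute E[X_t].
E[X_t] = 3*exp(2*t)/5 + 9/10

Taking expectations and using E[dB_t] = 0, the mean m(t) = E[X_t] satisfies the ODE m'(t) = a m(t) + b with m(0) = x_0. With a = 2, b = -9/5, x_0 = 3/2, the solution is
  m(t) = x_0 * exp(a t) + (b/a) * (exp(a t) - 1)
       = (3/2) * exp(2 t) + ((-9/5)/2) * (exp(2 t) - 1)
       = 3*exp(2*t)/5 + 9/10.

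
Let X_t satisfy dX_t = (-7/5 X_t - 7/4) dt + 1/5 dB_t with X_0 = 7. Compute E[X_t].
E[X_t] = -5/4 + 33*exp(-7*t/5)/4

Taking expectations and using E[dB_t] = 0, the mean m(t) = E[X_t] satisfies the ODE m'(t) = a m(t) + b with m(0) = x_0. With a = -7/5, b = -7/4, x_0 = 7, the solution is
  m(t) = x_0 * exp(a t) + (b/a) * (exp(a t) - 1)
       = 7 * exp((-7/5) t) + ((-7/4)/(-7/5)) * (exp((-7/5) t) - 1)
       = -5/4 + 33*exp(-7*t/5)/4.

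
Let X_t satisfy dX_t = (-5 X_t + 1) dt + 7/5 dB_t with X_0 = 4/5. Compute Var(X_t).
Var(X_t) = 49/250 - 49*exp(-10*t)/250

The variance V(t) = Var(X_t) satisfies V'(t) = 2 a V(t) + c^2 with V(0) = 0 (drift coefficient is linear in X, diffusion is constant). With a = -5, c = 7/5, the solution is
  V(t) = (c^2 / (2 a)) * (exp(2 a t) - 1)
       = ((7/5)^2 / (2*(-5))) * (exp((-10) t) - 1)
       = 49/250 - 49*exp(-10*t)/250.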